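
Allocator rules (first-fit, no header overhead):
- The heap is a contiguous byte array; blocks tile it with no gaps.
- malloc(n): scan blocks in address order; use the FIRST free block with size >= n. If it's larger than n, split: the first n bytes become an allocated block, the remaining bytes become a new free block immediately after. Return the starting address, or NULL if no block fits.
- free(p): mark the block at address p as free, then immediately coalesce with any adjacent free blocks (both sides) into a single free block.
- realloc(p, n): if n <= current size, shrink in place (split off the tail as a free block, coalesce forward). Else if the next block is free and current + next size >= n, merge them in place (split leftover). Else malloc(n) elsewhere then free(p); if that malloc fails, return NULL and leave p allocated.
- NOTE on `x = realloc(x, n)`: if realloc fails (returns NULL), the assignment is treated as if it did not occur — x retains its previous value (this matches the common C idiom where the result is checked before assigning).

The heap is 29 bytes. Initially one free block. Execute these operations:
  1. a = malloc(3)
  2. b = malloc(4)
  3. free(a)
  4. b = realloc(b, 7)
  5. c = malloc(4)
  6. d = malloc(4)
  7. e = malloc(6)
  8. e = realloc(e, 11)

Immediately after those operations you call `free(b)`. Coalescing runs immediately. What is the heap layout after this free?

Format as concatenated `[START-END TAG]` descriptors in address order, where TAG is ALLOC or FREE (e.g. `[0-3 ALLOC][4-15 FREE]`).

Op 1: a = malloc(3) -> a = 0; heap: [0-2 ALLOC][3-28 FREE]
Op 2: b = malloc(4) -> b = 3; heap: [0-2 ALLOC][3-6 ALLOC][7-28 FREE]
Op 3: free(a) -> (freed a); heap: [0-2 FREE][3-6 ALLOC][7-28 FREE]
Op 4: b = realloc(b, 7) -> b = 3; heap: [0-2 FREE][3-9 ALLOC][10-28 FREE]
Op 5: c = malloc(4) -> c = 10; heap: [0-2 FREE][3-9 ALLOC][10-13 ALLOC][14-28 FREE]
Op 6: d = malloc(4) -> d = 14; heap: [0-2 FREE][3-9 ALLOC][10-13 ALLOC][14-17 ALLOC][18-28 FREE]
Op 7: e = malloc(6) -> e = 18; heap: [0-2 FREE][3-9 ALLOC][10-13 ALLOC][14-17 ALLOC][18-23 ALLOC][24-28 FREE]
Op 8: e = realloc(e, 11) -> e = 18; heap: [0-2 FREE][3-9 ALLOC][10-13 ALLOC][14-17 ALLOC][18-28 ALLOC]
free(b): b = 3 -> block [3-9 ALLOC]; mark free, coalesce with adjacent free neighbors -> [0-9 FREE][10-13 ALLOC][14-17 ALLOC][18-28 ALLOC]

Answer: [0-9 FREE][10-13 ALLOC][14-17 ALLOC][18-28 ALLOC]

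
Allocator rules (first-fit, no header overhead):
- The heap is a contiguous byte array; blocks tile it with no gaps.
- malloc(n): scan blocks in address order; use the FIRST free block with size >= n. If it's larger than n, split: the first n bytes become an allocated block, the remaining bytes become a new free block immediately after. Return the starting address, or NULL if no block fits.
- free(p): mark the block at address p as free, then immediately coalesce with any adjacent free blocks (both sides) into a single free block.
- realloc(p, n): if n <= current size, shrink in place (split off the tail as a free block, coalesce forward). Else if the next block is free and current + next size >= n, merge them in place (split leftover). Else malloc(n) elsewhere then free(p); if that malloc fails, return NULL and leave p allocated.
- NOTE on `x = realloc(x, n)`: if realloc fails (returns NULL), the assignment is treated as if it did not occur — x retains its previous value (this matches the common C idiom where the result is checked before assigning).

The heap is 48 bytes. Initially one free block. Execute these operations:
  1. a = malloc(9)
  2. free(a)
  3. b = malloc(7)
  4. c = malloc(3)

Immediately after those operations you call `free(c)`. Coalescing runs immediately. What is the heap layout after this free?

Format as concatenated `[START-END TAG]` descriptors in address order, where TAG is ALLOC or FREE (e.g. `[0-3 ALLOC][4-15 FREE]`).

Answer: [0-6 ALLOC][7-47 FREE]

Derivation:
Op 1: a = malloc(9) -> a = 0; heap: [0-8 ALLOC][9-47 FREE]
Op 2: free(a) -> (freed a); heap: [0-47 FREE]
Op 3: b = malloc(7) -> b = 0; heap: [0-6 ALLOC][7-47 FREE]
Op 4: c = malloc(3) -> c = 7; heap: [0-6 ALLOC][7-9 ALLOC][10-47 FREE]
free(c): c = 7 -> block [7-9 ALLOC]; mark free, coalesce with adjacent free neighbors -> [0-6 ALLOC][7-47 FREE]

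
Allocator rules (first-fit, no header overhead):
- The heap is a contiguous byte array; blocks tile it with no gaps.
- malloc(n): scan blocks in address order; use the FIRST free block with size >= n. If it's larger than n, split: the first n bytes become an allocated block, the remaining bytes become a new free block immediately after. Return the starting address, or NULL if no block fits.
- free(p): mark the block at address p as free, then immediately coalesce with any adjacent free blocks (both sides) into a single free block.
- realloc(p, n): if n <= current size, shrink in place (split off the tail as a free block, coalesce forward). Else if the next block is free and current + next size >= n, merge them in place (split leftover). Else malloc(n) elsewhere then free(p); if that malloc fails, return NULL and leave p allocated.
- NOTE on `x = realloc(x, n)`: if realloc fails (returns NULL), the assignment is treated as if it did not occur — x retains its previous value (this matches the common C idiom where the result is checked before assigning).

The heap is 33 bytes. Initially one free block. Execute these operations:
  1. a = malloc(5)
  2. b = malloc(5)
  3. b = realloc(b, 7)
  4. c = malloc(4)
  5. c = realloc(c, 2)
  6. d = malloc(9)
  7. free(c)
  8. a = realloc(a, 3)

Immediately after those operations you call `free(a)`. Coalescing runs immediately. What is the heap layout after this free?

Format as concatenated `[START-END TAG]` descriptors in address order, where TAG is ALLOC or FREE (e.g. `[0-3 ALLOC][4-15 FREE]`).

Answer: [0-4 FREE][5-11 ALLOC][12-13 FREE][14-22 ALLOC][23-32 FREE]

Derivation:
Op 1: a = malloc(5) -> a = 0; heap: [0-4 ALLOC][5-32 FREE]
Op 2: b = malloc(5) -> b = 5; heap: [0-4 ALLOC][5-9 ALLOC][10-32 FREE]
Op 3: b = realloc(b, 7) -> b = 5; heap: [0-4 ALLOC][5-11 ALLOC][12-32 FREE]
Op 4: c = malloc(4) -> c = 12; heap: [0-4 ALLOC][5-11 ALLOC][12-15 ALLOC][16-32 FREE]
Op 5: c = realloc(c, 2) -> c = 12; heap: [0-4 ALLOC][5-11 ALLOC][12-13 ALLOC][14-32 FREE]
Op 6: d = malloc(9) -> d = 14; heap: [0-4 ALLOC][5-11 ALLOC][12-13 ALLOC][14-22 ALLOC][23-32 FREE]
Op 7: free(c) -> (freed c); heap: [0-4 ALLOC][5-11 ALLOC][12-13 FREE][14-22 ALLOC][23-32 FREE]
Op 8: a = realloc(a, 3) -> a = 0; heap: [0-2 ALLOC][3-4 FREE][5-11 ALLOC][12-13 FREE][14-22 ALLOC][23-32 FREE]
free(a): a = 0 -> block [0-2 ALLOC]; mark free, coalesce with adjacent free neighbors -> [0-4 FREE][5-11 ALLOC][12-13 FREE][14-22 ALLOC][23-32 FREE]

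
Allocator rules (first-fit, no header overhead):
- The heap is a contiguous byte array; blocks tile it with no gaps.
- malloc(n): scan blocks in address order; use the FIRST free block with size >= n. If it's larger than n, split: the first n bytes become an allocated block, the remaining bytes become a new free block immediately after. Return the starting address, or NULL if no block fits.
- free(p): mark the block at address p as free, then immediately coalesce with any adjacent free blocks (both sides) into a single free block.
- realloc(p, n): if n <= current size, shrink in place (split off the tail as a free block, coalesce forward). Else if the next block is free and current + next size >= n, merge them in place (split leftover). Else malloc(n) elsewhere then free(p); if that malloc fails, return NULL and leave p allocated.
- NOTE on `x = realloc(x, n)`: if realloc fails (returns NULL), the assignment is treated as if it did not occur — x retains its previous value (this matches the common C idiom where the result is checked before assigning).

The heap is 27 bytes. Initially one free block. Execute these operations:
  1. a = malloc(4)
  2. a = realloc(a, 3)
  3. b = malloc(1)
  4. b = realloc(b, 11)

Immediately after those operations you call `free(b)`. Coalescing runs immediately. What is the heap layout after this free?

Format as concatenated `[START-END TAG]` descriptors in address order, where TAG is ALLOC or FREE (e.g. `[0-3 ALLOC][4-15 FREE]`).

Op 1: a = malloc(4) -> a = 0; heap: [0-3 ALLOC][4-26 FREE]
Op 2: a = realloc(a, 3) -> a = 0; heap: [0-2 ALLOC][3-26 FREE]
Op 3: b = malloc(1) -> b = 3; heap: [0-2 ALLOC][3-3 ALLOC][4-26 FREE]
Op 4: b = realloc(b, 11) -> b = 3; heap: [0-2 ALLOC][3-13 ALLOC][14-26 FREE]
free(b): b = 3 -> block [3-13 ALLOC]; mark free, coalesce with adjacent free neighbors -> [0-2 ALLOC][3-26 FREE]

Answer: [0-2 ALLOC][3-26 FREE]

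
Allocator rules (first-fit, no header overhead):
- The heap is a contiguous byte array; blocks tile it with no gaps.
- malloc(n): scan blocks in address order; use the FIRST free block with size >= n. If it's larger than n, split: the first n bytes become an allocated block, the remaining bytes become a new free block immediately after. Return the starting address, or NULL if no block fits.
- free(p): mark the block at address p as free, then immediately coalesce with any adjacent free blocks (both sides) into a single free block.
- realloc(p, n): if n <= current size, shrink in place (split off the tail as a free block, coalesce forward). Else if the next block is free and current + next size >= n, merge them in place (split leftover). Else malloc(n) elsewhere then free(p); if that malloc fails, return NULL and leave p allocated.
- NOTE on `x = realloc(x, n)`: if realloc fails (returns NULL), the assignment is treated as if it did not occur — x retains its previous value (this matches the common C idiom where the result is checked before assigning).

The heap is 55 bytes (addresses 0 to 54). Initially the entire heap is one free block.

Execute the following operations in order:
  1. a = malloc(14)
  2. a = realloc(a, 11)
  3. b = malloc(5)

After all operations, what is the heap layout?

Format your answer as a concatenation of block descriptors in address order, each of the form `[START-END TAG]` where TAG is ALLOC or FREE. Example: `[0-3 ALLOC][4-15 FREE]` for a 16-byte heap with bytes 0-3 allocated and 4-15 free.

Answer: [0-10 ALLOC][11-15 ALLOC][16-54 FREE]

Derivation:
Op 1: a = malloc(14) -> a = 0; heap: [0-13 ALLOC][14-54 FREE]
Op 2: a = realloc(a, 11) -> a = 0; heap: [0-10 ALLOC][11-54 FREE]
Op 3: b = malloc(5) -> b = 11; heap: [0-10 ALLOC][11-15 ALLOC][16-54 FREE]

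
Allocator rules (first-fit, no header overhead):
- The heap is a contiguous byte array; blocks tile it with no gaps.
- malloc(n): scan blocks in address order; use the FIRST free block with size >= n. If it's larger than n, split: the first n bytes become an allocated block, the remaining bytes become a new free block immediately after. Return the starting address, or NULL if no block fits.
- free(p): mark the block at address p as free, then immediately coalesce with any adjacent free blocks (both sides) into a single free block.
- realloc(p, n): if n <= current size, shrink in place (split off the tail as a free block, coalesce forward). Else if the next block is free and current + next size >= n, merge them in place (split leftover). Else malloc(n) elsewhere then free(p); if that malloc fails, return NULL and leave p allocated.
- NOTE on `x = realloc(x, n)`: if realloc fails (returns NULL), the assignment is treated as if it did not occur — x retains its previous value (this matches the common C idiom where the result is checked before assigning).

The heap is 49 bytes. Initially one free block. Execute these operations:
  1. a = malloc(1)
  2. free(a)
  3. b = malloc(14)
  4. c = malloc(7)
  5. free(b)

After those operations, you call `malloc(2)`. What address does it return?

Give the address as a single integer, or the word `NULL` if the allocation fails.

Op 1: a = malloc(1) -> a = 0; heap: [0-0 ALLOC][1-48 FREE]
Op 2: free(a) -> (freed a); heap: [0-48 FREE]
Op 3: b = malloc(14) -> b = 0; heap: [0-13 ALLOC][14-48 FREE]
Op 4: c = malloc(7) -> c = 14; heap: [0-13 ALLOC][14-20 ALLOC][21-48 FREE]
Op 5: free(b) -> (freed b); heap: [0-13 FREE][14-20 ALLOC][21-48 FREE]
malloc(2): first-fit scan over [0-13 FREE][14-20 ALLOC][21-48 FREE] -> 0

Answer: 0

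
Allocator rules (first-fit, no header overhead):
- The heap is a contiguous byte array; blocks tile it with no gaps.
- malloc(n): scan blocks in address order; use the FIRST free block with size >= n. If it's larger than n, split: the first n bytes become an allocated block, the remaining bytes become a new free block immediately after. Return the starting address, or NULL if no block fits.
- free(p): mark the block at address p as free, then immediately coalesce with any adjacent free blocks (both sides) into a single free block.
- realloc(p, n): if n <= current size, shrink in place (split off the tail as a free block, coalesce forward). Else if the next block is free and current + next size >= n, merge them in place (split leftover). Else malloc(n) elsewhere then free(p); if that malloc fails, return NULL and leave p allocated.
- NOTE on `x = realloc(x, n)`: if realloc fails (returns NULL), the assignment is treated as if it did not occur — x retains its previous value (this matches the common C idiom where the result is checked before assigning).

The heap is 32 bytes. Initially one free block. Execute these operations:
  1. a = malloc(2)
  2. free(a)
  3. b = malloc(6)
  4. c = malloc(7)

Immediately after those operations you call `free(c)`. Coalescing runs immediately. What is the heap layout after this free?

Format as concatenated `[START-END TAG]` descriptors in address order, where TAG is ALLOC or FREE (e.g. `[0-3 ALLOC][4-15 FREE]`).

Answer: [0-5 ALLOC][6-31 FREE]

Derivation:
Op 1: a = malloc(2) -> a = 0; heap: [0-1 ALLOC][2-31 FREE]
Op 2: free(a) -> (freed a); heap: [0-31 FREE]
Op 3: b = malloc(6) -> b = 0; heap: [0-5 ALLOC][6-31 FREE]
Op 4: c = malloc(7) -> c = 6; heap: [0-5 ALLOC][6-12 ALLOC][13-31 FREE]
free(c): c = 6 -> block [6-12 ALLOC]; mark free, coalesce with adjacent free neighbors -> [0-5 ALLOC][6-31 FREE]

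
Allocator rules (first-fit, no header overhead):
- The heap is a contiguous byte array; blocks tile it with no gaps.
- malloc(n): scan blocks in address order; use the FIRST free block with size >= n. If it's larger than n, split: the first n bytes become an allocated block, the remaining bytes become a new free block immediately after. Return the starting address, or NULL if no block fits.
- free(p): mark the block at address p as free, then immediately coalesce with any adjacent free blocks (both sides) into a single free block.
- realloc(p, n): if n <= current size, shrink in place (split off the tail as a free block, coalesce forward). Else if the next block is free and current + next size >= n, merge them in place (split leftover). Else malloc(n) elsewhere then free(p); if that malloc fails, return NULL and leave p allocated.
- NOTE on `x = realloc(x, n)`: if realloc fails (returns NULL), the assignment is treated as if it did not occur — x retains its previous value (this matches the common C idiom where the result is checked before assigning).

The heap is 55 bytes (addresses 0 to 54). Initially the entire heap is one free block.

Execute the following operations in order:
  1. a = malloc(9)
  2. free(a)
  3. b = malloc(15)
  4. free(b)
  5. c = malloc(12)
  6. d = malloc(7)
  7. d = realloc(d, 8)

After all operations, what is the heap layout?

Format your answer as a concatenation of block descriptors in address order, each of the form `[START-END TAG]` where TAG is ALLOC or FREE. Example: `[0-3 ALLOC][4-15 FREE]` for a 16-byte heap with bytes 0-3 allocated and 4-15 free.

Answer: [0-11 ALLOC][12-19 ALLOC][20-54 FREE]

Derivation:
Op 1: a = malloc(9) -> a = 0; heap: [0-8 ALLOC][9-54 FREE]
Op 2: free(a) -> (freed a); heap: [0-54 FREE]
Op 3: b = malloc(15) -> b = 0; heap: [0-14 ALLOC][15-54 FREE]
Op 4: free(b) -> (freed b); heap: [0-54 FREE]
Op 5: c = malloc(12) -> c = 0; heap: [0-11 ALLOC][12-54 FREE]
Op 6: d = malloc(7) -> d = 12; heap: [0-11 ALLOC][12-18 ALLOC][19-54 FREE]
Op 7: d = realloc(d, 8) -> d = 12; heap: [0-11 ALLOC][12-19 ALLOC][20-54 FREE]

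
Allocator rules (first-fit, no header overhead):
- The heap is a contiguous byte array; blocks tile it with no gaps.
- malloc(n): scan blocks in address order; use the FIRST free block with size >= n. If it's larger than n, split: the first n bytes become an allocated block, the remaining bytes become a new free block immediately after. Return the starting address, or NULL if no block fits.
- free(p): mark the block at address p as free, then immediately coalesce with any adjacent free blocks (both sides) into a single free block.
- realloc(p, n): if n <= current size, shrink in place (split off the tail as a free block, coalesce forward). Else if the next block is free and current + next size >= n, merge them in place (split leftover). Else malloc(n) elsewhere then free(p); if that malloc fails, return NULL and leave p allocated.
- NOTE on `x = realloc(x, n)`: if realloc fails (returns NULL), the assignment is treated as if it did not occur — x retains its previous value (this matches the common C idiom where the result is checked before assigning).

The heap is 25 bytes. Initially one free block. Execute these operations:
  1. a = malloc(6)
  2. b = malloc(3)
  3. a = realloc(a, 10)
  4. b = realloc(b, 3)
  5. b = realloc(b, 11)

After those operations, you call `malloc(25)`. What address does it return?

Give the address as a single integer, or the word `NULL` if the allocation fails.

Answer: NULL

Derivation:
Op 1: a = malloc(6) -> a = 0; heap: [0-5 ALLOC][6-24 FREE]
Op 2: b = malloc(3) -> b = 6; heap: [0-5 ALLOC][6-8 ALLOC][9-24 FREE]
Op 3: a = realloc(a, 10) -> a = 9; heap: [0-5 FREE][6-8 ALLOC][9-18 ALLOC][19-24 FREE]
Op 4: b = realloc(b, 3) -> b = 6; heap: [0-5 FREE][6-8 ALLOC][9-18 ALLOC][19-24 FREE]
Op 5: b = realloc(b, 11) -> NULL (b unchanged); heap: [0-5 FREE][6-8 ALLOC][9-18 ALLOC][19-24 FREE]
malloc(25): first-fit scan over [0-5 FREE][6-8 ALLOC][9-18 ALLOC][19-24 FREE] -> NULL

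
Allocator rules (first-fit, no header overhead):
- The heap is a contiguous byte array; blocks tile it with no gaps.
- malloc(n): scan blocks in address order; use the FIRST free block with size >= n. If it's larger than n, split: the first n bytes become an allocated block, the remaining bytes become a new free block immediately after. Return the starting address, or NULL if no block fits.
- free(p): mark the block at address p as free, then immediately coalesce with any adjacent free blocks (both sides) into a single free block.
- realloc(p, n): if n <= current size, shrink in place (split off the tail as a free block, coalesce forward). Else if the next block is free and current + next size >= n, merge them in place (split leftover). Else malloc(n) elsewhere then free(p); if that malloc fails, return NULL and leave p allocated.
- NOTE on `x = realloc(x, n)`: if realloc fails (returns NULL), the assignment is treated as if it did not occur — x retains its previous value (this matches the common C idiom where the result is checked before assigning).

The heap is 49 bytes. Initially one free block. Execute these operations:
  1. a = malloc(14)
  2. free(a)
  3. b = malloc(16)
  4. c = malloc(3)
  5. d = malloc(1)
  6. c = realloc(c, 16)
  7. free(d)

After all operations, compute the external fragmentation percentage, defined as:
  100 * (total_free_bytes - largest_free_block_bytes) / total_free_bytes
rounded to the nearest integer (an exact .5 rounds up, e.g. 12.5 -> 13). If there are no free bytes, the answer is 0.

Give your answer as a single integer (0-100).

Op 1: a = malloc(14) -> a = 0; heap: [0-13 ALLOC][14-48 FREE]
Op 2: free(a) -> (freed a); heap: [0-48 FREE]
Op 3: b = malloc(16) -> b = 0; heap: [0-15 ALLOC][16-48 FREE]
Op 4: c = malloc(3) -> c = 16; heap: [0-15 ALLOC][16-18 ALLOC][19-48 FREE]
Op 5: d = malloc(1) -> d = 19; heap: [0-15 ALLOC][16-18 ALLOC][19-19 ALLOC][20-48 FREE]
Op 6: c = realloc(c, 16) -> c = 20; heap: [0-15 ALLOC][16-18 FREE][19-19 ALLOC][20-35 ALLOC][36-48 FREE]
Op 7: free(d) -> (freed d); heap: [0-15 ALLOC][16-19 FREE][20-35 ALLOC][36-48 FREE]
Free blocks: [4 13] total_free=17 largest=13 -> 100*(17-13)/17 = 400/17 ≈ 23.529 -> rounds to 24

Answer: 24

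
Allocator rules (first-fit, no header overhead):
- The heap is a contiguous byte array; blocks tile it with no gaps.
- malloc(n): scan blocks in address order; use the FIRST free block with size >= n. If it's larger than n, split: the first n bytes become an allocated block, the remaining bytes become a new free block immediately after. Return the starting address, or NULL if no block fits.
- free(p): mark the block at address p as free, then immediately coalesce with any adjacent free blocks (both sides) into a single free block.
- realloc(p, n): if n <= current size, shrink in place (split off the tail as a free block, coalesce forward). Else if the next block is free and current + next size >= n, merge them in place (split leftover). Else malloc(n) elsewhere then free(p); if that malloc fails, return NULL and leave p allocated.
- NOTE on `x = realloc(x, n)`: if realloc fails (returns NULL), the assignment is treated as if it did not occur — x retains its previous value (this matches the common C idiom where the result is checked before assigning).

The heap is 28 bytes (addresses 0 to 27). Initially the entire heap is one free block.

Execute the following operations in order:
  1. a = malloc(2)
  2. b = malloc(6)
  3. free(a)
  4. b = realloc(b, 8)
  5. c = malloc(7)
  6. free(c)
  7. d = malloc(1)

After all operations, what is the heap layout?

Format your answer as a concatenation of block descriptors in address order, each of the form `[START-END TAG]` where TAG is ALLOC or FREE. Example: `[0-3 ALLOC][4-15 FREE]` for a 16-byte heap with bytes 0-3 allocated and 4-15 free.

Op 1: a = malloc(2) -> a = 0; heap: [0-1 ALLOC][2-27 FREE]
Op 2: b = malloc(6) -> b = 2; heap: [0-1 ALLOC][2-7 ALLOC][8-27 FREE]
Op 3: free(a) -> (freed a); heap: [0-1 FREE][2-7 ALLOC][8-27 FREE]
Op 4: b = realloc(b, 8) -> b = 2; heap: [0-1 FREE][2-9 ALLOC][10-27 FREE]
Op 5: c = malloc(7) -> c = 10; heap: [0-1 FREE][2-9 ALLOC][10-16 ALLOC][17-27 FREE]
Op 6: free(c) -> (freed c); heap: [0-1 FREE][2-9 ALLOC][10-27 FREE]
Op 7: d = malloc(1) -> d = 0; heap: [0-0 ALLOC][1-1 FREE][2-9 ALLOC][10-27 FREE]

Answer: [0-0 ALLOC][1-1 FREE][2-9 ALLOC][10-27 FREE]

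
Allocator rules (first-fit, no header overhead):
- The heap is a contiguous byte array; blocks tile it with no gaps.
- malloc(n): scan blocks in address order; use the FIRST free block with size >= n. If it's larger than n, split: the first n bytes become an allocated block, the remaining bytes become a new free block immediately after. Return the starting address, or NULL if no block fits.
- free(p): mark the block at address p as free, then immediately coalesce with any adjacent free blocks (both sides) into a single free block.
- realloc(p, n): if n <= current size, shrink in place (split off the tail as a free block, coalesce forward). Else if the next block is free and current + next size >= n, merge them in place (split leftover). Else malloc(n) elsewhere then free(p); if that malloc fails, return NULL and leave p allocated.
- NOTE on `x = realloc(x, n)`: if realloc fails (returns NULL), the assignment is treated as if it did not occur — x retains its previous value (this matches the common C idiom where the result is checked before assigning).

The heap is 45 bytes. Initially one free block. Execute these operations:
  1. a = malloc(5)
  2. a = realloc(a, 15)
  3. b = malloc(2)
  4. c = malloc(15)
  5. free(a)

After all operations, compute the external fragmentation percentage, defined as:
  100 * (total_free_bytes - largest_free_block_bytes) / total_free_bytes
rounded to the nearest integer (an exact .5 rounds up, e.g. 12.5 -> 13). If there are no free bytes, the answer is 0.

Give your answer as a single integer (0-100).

Answer: 46

Derivation:
Op 1: a = malloc(5) -> a = 0; heap: [0-4 ALLOC][5-44 FREE]
Op 2: a = realloc(a, 15) -> a = 0; heap: [0-14 ALLOC][15-44 FREE]
Op 3: b = malloc(2) -> b = 15; heap: [0-14 ALLOC][15-16 ALLOC][17-44 FREE]
Op 4: c = malloc(15) -> c = 17; heap: [0-14 ALLOC][15-16 ALLOC][17-31 ALLOC][32-44 FREE]
Op 5: free(a) -> (freed a); heap: [0-14 FREE][15-16 ALLOC][17-31 ALLOC][32-44 FREE]
Free blocks: [15 13] total_free=28 largest=15 -> 100*(28-15)/28 = 1300/28 ≈ 46.429 -> rounds to 46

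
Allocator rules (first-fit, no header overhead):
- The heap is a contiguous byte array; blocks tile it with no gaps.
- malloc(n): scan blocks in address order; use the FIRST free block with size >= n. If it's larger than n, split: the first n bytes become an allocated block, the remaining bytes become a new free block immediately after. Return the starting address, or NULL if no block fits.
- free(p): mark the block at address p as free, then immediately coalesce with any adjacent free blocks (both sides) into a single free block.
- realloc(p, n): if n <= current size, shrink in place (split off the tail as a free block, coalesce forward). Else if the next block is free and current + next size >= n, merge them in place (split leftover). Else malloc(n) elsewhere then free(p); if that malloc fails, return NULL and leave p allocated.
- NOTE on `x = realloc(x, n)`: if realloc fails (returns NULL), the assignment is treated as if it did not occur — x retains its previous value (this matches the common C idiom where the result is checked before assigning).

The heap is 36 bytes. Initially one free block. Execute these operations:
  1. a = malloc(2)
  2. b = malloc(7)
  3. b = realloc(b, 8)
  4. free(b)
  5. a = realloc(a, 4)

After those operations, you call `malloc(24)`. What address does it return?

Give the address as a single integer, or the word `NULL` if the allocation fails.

Answer: 4

Derivation:
Op 1: a = malloc(2) -> a = 0; heap: [0-1 ALLOC][2-35 FREE]
Op 2: b = malloc(7) -> b = 2; heap: [0-1 ALLOC][2-8 ALLOC][9-35 FREE]
Op 3: b = realloc(b, 8) -> b = 2; heap: [0-1 ALLOC][2-9 ALLOC][10-35 FREE]
Op 4: free(b) -> (freed b); heap: [0-1 ALLOC][2-35 FREE]
Op 5: a = realloc(a, 4) -> a = 0; heap: [0-3 ALLOC][4-35 FREE]
malloc(24): first-fit scan over [0-3 ALLOC][4-35 FREE] -> 4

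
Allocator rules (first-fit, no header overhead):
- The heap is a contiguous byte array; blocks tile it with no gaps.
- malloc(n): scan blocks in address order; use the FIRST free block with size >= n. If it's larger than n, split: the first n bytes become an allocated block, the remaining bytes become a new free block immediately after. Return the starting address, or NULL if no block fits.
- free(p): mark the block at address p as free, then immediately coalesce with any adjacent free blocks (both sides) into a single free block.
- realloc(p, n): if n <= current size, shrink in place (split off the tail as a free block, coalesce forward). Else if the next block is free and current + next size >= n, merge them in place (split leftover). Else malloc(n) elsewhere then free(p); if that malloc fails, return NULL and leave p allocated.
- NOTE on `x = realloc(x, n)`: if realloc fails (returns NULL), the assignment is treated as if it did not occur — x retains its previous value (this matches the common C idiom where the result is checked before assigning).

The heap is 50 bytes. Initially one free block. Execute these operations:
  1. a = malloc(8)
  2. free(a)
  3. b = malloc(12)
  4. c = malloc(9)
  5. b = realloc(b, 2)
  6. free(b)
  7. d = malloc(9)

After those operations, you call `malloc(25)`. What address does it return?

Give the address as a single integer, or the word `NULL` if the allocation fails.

Op 1: a = malloc(8) -> a = 0; heap: [0-7 ALLOC][8-49 FREE]
Op 2: free(a) -> (freed a); heap: [0-49 FREE]
Op 3: b = malloc(12) -> b = 0; heap: [0-11 ALLOC][12-49 FREE]
Op 4: c = malloc(9) -> c = 12; heap: [0-11 ALLOC][12-20 ALLOC][21-49 FREE]
Op 5: b = realloc(b, 2) -> b = 0; heap: [0-1 ALLOC][2-11 FREE][12-20 ALLOC][21-49 FREE]
Op 6: free(b) -> (freed b); heap: [0-11 FREE][12-20 ALLOC][21-49 FREE]
Op 7: d = malloc(9) -> d = 0; heap: [0-8 ALLOC][9-11 FREE][12-20 ALLOC][21-49 FREE]
malloc(25): first-fit scan over [0-8 ALLOC][9-11 FREE][12-20 ALLOC][21-49 FREE] -> 21

Answer: 21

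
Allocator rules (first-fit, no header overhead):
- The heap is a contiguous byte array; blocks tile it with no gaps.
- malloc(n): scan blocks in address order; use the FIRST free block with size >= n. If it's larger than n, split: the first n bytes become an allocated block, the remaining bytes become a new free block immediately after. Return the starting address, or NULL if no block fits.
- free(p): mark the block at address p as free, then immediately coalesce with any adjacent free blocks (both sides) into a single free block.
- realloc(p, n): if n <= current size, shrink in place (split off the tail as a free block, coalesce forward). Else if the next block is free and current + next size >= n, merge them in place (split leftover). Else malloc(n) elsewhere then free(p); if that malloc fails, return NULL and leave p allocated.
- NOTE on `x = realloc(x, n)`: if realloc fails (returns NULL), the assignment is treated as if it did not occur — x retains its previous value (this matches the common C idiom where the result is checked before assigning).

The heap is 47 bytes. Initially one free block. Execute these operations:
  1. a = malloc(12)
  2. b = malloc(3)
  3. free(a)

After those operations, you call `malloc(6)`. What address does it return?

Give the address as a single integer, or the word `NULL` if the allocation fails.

Answer: 0

Derivation:
Op 1: a = malloc(12) -> a = 0; heap: [0-11 ALLOC][12-46 FREE]
Op 2: b = malloc(3) -> b = 12; heap: [0-11 ALLOC][12-14 ALLOC][15-46 FREE]
Op 3: free(a) -> (freed a); heap: [0-11 FREE][12-14 ALLOC][15-46 FREE]
malloc(6): first-fit scan over [0-11 FREE][12-14 ALLOC][15-46 FREE] -> 0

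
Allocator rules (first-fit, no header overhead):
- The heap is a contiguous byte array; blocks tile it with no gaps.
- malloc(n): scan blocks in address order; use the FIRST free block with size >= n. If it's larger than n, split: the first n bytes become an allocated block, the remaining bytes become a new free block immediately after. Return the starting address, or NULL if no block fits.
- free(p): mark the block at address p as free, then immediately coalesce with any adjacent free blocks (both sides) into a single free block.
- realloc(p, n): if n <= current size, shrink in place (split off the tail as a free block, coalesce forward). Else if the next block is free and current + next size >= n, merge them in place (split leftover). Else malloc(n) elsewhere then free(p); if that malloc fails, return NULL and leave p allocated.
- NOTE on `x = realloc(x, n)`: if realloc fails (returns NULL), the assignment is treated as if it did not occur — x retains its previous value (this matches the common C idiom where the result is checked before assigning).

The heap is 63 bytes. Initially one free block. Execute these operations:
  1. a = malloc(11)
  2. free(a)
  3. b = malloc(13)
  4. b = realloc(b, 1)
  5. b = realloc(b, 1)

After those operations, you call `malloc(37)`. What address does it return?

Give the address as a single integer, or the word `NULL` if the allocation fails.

Answer: 1

Derivation:
Op 1: a = malloc(11) -> a = 0; heap: [0-10 ALLOC][11-62 FREE]
Op 2: free(a) -> (freed a); heap: [0-62 FREE]
Op 3: b = malloc(13) -> b = 0; heap: [0-12 ALLOC][13-62 FREE]
Op 4: b = realloc(b, 1) -> b = 0; heap: [0-0 ALLOC][1-62 FREE]
Op 5: b = realloc(b, 1) -> b = 0; heap: [0-0 ALLOC][1-62 FREE]
malloc(37): first-fit scan over [0-0 ALLOC][1-62 FREE] -> 1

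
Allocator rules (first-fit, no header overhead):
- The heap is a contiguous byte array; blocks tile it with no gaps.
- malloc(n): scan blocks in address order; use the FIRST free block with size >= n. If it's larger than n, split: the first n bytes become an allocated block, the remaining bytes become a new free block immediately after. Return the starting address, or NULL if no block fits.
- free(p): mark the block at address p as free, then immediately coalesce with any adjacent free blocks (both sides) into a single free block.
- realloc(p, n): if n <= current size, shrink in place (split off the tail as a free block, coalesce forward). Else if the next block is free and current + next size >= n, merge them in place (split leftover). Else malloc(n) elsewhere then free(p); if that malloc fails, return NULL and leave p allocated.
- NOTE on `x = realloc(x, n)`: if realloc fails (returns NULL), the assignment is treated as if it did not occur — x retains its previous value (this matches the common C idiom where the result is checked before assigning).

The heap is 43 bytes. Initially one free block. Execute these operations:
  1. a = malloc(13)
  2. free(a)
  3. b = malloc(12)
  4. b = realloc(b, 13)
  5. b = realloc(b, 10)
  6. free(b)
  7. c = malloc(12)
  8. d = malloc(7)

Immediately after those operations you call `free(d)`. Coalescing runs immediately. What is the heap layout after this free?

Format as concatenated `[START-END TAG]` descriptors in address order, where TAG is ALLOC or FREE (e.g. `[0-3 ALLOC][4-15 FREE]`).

Op 1: a = malloc(13) -> a = 0; heap: [0-12 ALLOC][13-42 FREE]
Op 2: free(a) -> (freed a); heap: [0-42 FREE]
Op 3: b = malloc(12) -> b = 0; heap: [0-11 ALLOC][12-42 FREE]
Op 4: b = realloc(b, 13) -> b = 0; heap: [0-12 ALLOC][13-42 FREE]
Op 5: b = realloc(b, 10) -> b = 0; heap: [0-9 ALLOC][10-42 FREE]
Op 6: free(b) -> (freed b); heap: [0-42 FREE]
Op 7: c = malloc(12) -> c = 0; heap: [0-11 ALLOC][12-42 FREE]
Op 8: d = malloc(7) -> d = 12; heap: [0-11 ALLOC][12-18 ALLOC][19-42 FREE]
free(d): d = 12 -> block [12-18 ALLOC]; mark free, coalesce with adjacent free neighbors -> [0-11 ALLOC][12-42 FREE]

Answer: [0-11 ALLOC][12-42 FREE]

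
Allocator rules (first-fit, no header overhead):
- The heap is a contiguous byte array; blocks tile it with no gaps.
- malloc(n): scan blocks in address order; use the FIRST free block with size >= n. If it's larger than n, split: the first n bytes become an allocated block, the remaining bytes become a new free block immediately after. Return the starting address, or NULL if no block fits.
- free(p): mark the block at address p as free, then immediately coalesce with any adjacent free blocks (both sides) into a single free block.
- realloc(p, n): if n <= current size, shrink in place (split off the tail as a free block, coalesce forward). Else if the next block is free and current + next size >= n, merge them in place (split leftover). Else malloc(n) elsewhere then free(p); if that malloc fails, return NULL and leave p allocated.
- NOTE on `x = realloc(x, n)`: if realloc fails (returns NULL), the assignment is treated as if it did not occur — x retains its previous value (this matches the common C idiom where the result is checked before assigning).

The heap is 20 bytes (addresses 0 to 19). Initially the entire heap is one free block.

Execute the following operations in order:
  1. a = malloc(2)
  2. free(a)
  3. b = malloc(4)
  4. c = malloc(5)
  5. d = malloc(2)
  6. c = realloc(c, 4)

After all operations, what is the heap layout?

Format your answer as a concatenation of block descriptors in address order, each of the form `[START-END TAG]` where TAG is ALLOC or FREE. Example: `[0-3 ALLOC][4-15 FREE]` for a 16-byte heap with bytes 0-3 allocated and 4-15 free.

Op 1: a = malloc(2) -> a = 0; heap: [0-1 ALLOC][2-19 FREE]
Op 2: free(a) -> (freed a); heap: [0-19 FREE]
Op 3: b = malloc(4) -> b = 0; heap: [0-3 ALLOC][4-19 FREE]
Op 4: c = malloc(5) -> c = 4; heap: [0-3 ALLOC][4-8 ALLOC][9-19 FREE]
Op 5: d = malloc(2) -> d = 9; heap: [0-3 ALLOC][4-8 ALLOC][9-10 ALLOC][11-19 FREE]
Op 6: c = realloc(c, 4) -> c = 4; heap: [0-3 ALLOC][4-7 ALLOC][8-8 FREE][9-10 ALLOC][11-19 FREE]

Answer: [0-3 ALLOC][4-7 ALLOC][8-8 FREE][9-10 ALLOC][11-19 FREE]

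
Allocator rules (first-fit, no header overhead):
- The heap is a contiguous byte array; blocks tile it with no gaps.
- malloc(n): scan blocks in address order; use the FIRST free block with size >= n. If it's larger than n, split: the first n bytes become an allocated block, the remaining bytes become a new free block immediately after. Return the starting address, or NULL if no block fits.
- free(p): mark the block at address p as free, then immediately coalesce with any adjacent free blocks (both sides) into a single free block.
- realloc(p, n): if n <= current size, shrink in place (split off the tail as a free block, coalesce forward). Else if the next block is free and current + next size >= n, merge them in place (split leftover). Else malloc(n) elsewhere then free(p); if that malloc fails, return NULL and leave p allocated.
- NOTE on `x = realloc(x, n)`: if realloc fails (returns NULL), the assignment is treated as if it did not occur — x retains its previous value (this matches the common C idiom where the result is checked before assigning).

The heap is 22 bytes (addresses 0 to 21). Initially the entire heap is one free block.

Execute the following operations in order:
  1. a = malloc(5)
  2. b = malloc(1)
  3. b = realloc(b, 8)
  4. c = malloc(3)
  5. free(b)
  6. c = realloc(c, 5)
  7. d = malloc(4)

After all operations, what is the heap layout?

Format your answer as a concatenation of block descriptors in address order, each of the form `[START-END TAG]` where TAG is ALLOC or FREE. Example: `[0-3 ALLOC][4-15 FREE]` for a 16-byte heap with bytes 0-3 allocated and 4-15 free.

Op 1: a = malloc(5) -> a = 0; heap: [0-4 ALLOC][5-21 FREE]
Op 2: b = malloc(1) -> b = 5; heap: [0-4 ALLOC][5-5 ALLOC][6-21 FREE]
Op 3: b = realloc(b, 8) -> b = 5; heap: [0-4 ALLOC][5-12 ALLOC][13-21 FREE]
Op 4: c = malloc(3) -> c = 13; heap: [0-4 ALLOC][5-12 ALLOC][13-15 ALLOC][16-21 FREE]
Op 5: free(b) -> (freed b); heap: [0-4 ALLOC][5-12 FREE][13-15 ALLOC][16-21 FREE]
Op 6: c = realloc(c, 5) -> c = 13; heap: [0-4 ALLOC][5-12 FREE][13-17 ALLOC][18-21 FREE]
Op 7: d = malloc(4) -> d = 5; heap: [0-4 ALLOC][5-8 ALLOC][9-12 FREE][13-17 ALLOC][18-21 FREE]

Answer: [0-4 ALLOC][5-8 ALLOC][9-12 FREE][13-17 ALLOC][18-21 FREE]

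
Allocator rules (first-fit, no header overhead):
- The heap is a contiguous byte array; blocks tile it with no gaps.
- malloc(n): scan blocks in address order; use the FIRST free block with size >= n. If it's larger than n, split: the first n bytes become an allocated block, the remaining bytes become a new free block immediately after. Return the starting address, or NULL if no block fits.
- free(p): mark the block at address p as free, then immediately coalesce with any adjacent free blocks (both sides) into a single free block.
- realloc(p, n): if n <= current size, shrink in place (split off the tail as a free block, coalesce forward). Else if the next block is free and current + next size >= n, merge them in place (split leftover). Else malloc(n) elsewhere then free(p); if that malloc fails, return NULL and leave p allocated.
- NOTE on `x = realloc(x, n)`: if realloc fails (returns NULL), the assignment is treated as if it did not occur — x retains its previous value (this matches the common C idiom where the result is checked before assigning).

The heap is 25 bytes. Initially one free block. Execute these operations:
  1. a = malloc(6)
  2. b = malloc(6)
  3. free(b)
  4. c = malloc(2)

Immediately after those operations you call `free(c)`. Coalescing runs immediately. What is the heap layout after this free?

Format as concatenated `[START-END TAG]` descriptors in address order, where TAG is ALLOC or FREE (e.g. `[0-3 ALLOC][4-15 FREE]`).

Answer: [0-5 ALLOC][6-24 FREE]

Derivation:
Op 1: a = malloc(6) -> a = 0; heap: [0-5 ALLOC][6-24 FREE]
Op 2: b = malloc(6) -> b = 6; heap: [0-5 ALLOC][6-11 ALLOC][12-24 FREE]
Op 3: free(b) -> (freed b); heap: [0-5 ALLOC][6-24 FREE]
Op 4: c = malloc(2) -> c = 6; heap: [0-5 ALLOC][6-7 ALLOC][8-24 FREE]
free(c): c = 6 -> block [6-7 ALLOC]; mark free, coalesce with adjacent free neighbors -> [0-5 ALLOC][6-24 FREE]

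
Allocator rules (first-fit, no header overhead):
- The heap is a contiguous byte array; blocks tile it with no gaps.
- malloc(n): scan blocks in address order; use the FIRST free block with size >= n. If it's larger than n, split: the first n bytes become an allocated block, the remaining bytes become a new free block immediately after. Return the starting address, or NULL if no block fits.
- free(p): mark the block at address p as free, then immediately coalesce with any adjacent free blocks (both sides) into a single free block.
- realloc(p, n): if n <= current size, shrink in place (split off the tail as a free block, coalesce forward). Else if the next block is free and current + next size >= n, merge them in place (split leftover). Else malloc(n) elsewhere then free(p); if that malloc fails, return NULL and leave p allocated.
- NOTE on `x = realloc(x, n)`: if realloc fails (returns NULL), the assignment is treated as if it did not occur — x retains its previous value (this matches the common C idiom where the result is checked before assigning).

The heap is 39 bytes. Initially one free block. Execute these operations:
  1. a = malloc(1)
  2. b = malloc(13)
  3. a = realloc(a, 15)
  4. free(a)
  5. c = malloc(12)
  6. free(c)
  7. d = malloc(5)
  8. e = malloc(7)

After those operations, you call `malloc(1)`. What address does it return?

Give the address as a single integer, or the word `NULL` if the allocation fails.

Answer: 0

Derivation:
Op 1: a = malloc(1) -> a = 0; heap: [0-0 ALLOC][1-38 FREE]
Op 2: b = malloc(13) -> b = 1; heap: [0-0 ALLOC][1-13 ALLOC][14-38 FREE]
Op 3: a = realloc(a, 15) -> a = 14; heap: [0-0 FREE][1-13 ALLOC][14-28 ALLOC][29-38 FREE]
Op 4: free(a) -> (freed a); heap: [0-0 FREE][1-13 ALLOC][14-38 FREE]
Op 5: c = malloc(12) -> c = 14; heap: [0-0 FREE][1-13 ALLOC][14-25 ALLOC][26-38 FREE]
Op 6: free(c) -> (freed c); heap: [0-0 FREE][1-13 ALLOC][14-38 FREE]
Op 7: d = malloc(5) -> d = 14; heap: [0-0 FREE][1-13 ALLOC][14-18 ALLOC][19-38 FREE]
Op 8: e = malloc(7) -> e = 19; heap: [0-0 FREE][1-13 ALLOC][14-18 ALLOC][19-25 ALLOC][26-38 FREE]
malloc(1): first-fit scan over [0-0 FREE][1-13 ALLOC][14-18 ALLOC][19-25 ALLOC][26-38 FREE] -> 0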